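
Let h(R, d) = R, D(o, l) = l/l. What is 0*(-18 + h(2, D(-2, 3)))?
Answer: 0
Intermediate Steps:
D(o, l) = 1
0*(-18 + h(2, D(-2, 3))) = 0*(-18 + 2) = 0*(-16) = 0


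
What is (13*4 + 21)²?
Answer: 5329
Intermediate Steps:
(13*4 + 21)² = (52 + 21)² = 73² = 5329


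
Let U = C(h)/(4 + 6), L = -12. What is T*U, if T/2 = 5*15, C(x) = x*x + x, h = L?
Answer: 1980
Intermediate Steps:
h = -12
C(x) = x + x² (C(x) = x² + x = x + x²)
U = 66/5 (U = (-12*(1 - 12))/(4 + 6) = (-12*(-11))/10 = (⅒)*132 = 66/5 ≈ 13.200)
T = 150 (T = 2*(5*15) = 2*75 = 150)
T*U = 150*(66/5) = 1980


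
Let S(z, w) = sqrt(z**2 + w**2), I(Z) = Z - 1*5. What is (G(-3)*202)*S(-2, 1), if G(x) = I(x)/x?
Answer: 1616*sqrt(5)/3 ≈ 1204.5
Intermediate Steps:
I(Z) = -5 + Z (I(Z) = Z - 5 = -5 + Z)
G(x) = (-5 + x)/x
S(z, w) = sqrt(w**2 + z**2)
(G(-3)*202)*S(-2, 1) = (((-5 - 3)/(-3))*202)*sqrt(1**2 + (-2)**2) = (-1/3*(-8)*202)*sqrt(1 + 4) = ((8/3)*202)*sqrt(5) = 1616*sqrt(5)/3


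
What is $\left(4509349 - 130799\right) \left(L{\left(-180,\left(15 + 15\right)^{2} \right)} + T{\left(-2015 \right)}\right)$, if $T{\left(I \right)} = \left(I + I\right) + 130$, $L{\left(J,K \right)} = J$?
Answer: $-17864484000$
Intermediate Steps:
$T{\left(I \right)} = 130 + 2 I$ ($T{\left(I \right)} = 2 I + 130 = 130 + 2 I$)
$\left(4509349 - 130799\right) \left(L{\left(-180,\left(15 + 15\right)^{2} \right)} + T{\left(-2015 \right)}\right) = \left(4509349 - 130799\right) \left(-180 + \left(130 + 2 \left(-2015\right)\right)\right) = 4378550 \left(-180 + \left(130 - 4030\right)\right) = 4378550 \left(-180 - 3900\right) = 4378550 \left(-4080\right) = -17864484000$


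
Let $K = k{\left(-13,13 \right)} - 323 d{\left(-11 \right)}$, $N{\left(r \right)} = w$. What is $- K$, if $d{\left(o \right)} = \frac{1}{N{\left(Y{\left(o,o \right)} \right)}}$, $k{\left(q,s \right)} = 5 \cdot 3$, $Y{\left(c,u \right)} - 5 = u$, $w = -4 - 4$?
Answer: $- \frac{443}{8} \approx -55.375$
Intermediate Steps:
$w = -8$
$Y{\left(c,u \right)} = 5 + u$
$k{\left(q,s \right)} = 15$
$N{\left(r \right)} = -8$
$d{\left(o \right)} = - \frac{1}{8}$ ($d{\left(o \right)} = \frac{1}{-8} = - \frac{1}{8}$)
$K = \frac{443}{8}$ ($K = 15 - - \frac{323}{8} = 15 + \frac{323}{8} = \frac{443}{8} \approx 55.375$)
$- K = \left(-1\right) \frac{443}{8} = - \frac{443}{8}$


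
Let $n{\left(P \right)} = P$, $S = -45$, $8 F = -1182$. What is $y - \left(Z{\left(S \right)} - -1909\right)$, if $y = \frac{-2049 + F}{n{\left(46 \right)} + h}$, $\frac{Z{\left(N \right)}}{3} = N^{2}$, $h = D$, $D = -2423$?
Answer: $- \frac{75903085}{9508} \approx -7983.1$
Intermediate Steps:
$F = - \frac{591}{4}$ ($F = \frac{1}{8} \left(-1182\right) = - \frac{591}{4} \approx -147.75$)
$h = -2423$
$Z{\left(N \right)} = 3 N^{2}$
$y = \frac{8787}{9508}$ ($y = \frac{-2049 - \frac{591}{4}}{46 - 2423} = - \frac{8787}{4 \left(-2377\right)} = \left(- \frac{8787}{4}\right) \left(- \frac{1}{2377}\right) = \frac{8787}{9508} \approx 0.92417$)
$y - \left(Z{\left(S \right)} - -1909\right) = \frac{8787}{9508} - \left(3 \left(-45\right)^{2} - -1909\right) = \frac{8787}{9508} - \left(3 \cdot 2025 + 1909\right) = \frac{8787}{9508} - \left(6075 + 1909\right) = \frac{8787}{9508} - 7984 = - \frac{75903085}{9508}$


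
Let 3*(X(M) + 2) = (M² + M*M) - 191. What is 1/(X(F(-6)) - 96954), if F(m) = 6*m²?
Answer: -3/197747 ≈ -1.5171e-5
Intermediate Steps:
X(M) = -197/3 + 2*M²/3 (X(M) = -2 + ((M² + M*M) - 191)/3 = -2 + ((M² + M²) - 191)/3 = -2 + (2*M² - 191)/3 = -2 + (-191 + 2*M²)/3 = -2 + (-191/3 + 2*M²/3) = -197/3 + 2*M²/3)
1/(X(F(-6)) - 96954) = 1/((-197/3 + 2*(6*(-6)²)²/3) - 96954) = 1/((-197/3 + 2*(6*36)²/3) - 96954) = 1/((-197/3 + (⅔)*216²) - 96954) = 1/((-197/3 + (⅔)*46656) - 96954) = 1/((-197/3 + 31104) - 96954) = 1/(93115/3 - 96954) = 1/(-197747/3) = -3/197747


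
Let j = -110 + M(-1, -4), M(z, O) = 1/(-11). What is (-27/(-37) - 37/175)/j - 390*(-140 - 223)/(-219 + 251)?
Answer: 555040520969/125459600 ≈ 4424.1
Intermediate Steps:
M(z, O) = -1/11
j = -1211/11 (j = -110 - 1/11 = -1211/11 ≈ -110.09)
(-27/(-37) - 37/175)/j - 390*(-140 - 223)/(-219 + 251) = (-27/(-37) - 37/175)/(-1211/11) - 390*(-140 - 223)/(-219 + 251) = (-27*(-1/37) - 37*1/175)*(-11/1211) - 390/(32/(-363)) = (27/37 - 37/175)*(-11/1211) - 390/(32*(-1/363)) = (3356/6475)*(-11/1211) - 390/(-32/363) = -36916/7841225 - 390*(-363/32) = -36916/7841225 + 70785/16 = 555040520969/125459600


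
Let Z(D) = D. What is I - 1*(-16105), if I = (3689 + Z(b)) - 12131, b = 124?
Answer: 7787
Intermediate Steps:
I = -8318 (I = (3689 + 124) - 12131 = 3813 - 12131 = -8318)
I - 1*(-16105) = -8318 - 1*(-16105) = -8318 + 16105 = 7787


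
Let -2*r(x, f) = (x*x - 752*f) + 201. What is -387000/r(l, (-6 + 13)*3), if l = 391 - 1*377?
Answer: -154800/3079 ≈ -50.276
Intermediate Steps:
l = 14 (l = 391 - 377 = 14)
r(x, f) = -201/2 + 376*f - x**2/2 (r(x, f) = -((x*x - 752*f) + 201)/2 = -((x**2 - 752*f) + 201)/2 = -(201 + x**2 - 752*f)/2 = -201/2 + 376*f - x**2/2)
-387000/r(l, (-6 + 13)*3) = -387000/(-201/2 + 376*((-6 + 13)*3) - 1/2*14**2) = -387000/(-201/2 + 376*(7*3) - 1/2*196) = -387000/(-201/2 + 376*21 - 98) = -387000/(-201/2 + 7896 - 98) = -387000/15395/2 = -387000*2/15395 = -154800/3079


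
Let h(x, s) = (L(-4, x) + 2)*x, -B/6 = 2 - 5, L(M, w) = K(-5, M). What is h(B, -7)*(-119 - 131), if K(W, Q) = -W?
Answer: -31500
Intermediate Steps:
L(M, w) = 5 (L(M, w) = -1*(-5) = 5)
B = 18 (B = -6*(2 - 5) = -6*(-3) = 18)
h(x, s) = 7*x (h(x, s) = (5 + 2)*x = 7*x)
h(B, -7)*(-119 - 131) = (7*18)*(-119 - 131) = 126*(-250) = -31500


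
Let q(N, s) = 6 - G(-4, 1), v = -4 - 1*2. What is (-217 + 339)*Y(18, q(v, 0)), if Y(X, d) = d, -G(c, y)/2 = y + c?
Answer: 0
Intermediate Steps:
v = -6 (v = -4 - 2 = -6)
G(c, y) = -2*c - 2*y (G(c, y) = -2*(y + c) = -2*(c + y) = -2*c - 2*y)
q(N, s) = 0 (q(N, s) = 6 - (-2*(-4) - 2*1) = 6 - (8 - 2) = 6 - 1*6 = 6 - 6 = 0)
(-217 + 339)*Y(18, q(v, 0)) = (-217 + 339)*0 = 122*0 = 0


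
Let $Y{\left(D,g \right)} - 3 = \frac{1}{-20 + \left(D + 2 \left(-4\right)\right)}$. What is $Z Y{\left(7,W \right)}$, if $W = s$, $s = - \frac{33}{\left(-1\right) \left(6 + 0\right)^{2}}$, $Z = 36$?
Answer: $\frac{744}{7} \approx 106.29$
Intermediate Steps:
$s = \frac{11}{12}$ ($s = - \frac{33}{\left(-1\right) 6^{2}} = - \frac{33}{\left(-1\right) 36} = - \frac{33}{-36} = \left(-33\right) \left(- \frac{1}{36}\right) = \frac{11}{12} \approx 0.91667$)
$W = \frac{11}{12} \approx 0.91667$
$Y{\left(D,g \right)} = 3 + \frac{1}{-28 + D}$ ($Y{\left(D,g \right)} = 3 + \frac{1}{-20 + \left(D + 2 \left(-4\right)\right)} = 3 + \frac{1}{-20 + \left(D - 8\right)} = 3 + \frac{1}{-20 + \left(-8 + D\right)} = 3 + \frac{1}{-28 + D}$)
$Z Y{\left(7,W \right)} = 36 \frac{-83 + 3 \cdot 7}{-28 + 7} = 36 \frac{-83 + 21}{-21} = 36 \left(\left(- \frac{1}{21}\right) \left(-62\right)\right) = 36 \cdot \frac{62}{21} = \frac{744}{7}$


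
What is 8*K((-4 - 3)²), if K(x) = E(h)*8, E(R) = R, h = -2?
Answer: -128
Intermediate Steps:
K(x) = -16 (K(x) = -2*8 = -16)
8*K((-4 - 3)²) = 8*(-16) = -128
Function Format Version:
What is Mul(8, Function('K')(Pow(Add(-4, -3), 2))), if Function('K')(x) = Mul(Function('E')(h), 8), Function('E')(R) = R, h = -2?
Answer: -128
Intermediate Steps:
Function('K')(x) = -16 (Function('K')(x) = Mul(-2, 8) = -16)
Mul(8, Function('K')(Pow(Add(-4, -3), 2))) = Mul(8, -16) = -128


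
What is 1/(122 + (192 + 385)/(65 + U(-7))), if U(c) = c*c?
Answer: 114/14485 ≈ 0.0078702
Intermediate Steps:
U(c) = c²
1/(122 + (192 + 385)/(65 + U(-7))) = 1/(122 + (192 + 385)/(65 + (-7)²)) = 1/(122 + 577/(65 + 49)) = 1/(122 + 577/114) = 1/(14485/114) = 114/14485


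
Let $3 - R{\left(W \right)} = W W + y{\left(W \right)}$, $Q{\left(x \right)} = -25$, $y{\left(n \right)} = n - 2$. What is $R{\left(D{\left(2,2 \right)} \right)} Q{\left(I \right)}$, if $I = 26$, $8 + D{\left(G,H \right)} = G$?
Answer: $625$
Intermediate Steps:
$D{\left(G,H \right)} = -8 + G$
$y{\left(n \right)} = -2 + n$ ($y{\left(n \right)} = n - 2 = -2 + n$)
$R{\left(W \right)} = 5 - W - W^{2}$ ($R{\left(W \right)} = 3 - \left(W W + \left(-2 + W\right)\right) = 3 - \left(W^{2} + \left(-2 + W\right)\right) = 3 - \left(-2 + W + W^{2}\right) = 5 - W - W^{2}$)
$R{\left(D{\left(2,2 \right)} \right)} Q{\left(I \right)} = \left(5 - \left(-8 + 2\right) - \left(-8 + 2\right)^{2}\right) \left(-25\right) = \left(5 - -6 - \left(-6\right)^{2}\right) \left(-25\right) = \left(5 + 6 - 36\right) \left(-25\right) = \left(-25\right) \left(-25\right) = 625$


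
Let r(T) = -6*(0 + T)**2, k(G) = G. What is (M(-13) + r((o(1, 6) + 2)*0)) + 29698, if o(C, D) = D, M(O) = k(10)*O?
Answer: 29568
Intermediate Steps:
M(O) = 10*O
r(T) = -6*T**2
(M(-13) + r((o(1, 6) + 2)*0)) + 29698 = (10*(-13) - 6*((6 + 2)*0)**2) + 29698 = (-130 - 6*(8*0)**2) + 29698 = (-130 - 6*0**2) + 29698 = (-130 - 6*0) + 29698 = (-130 + 0) + 29698 = -130 + 29698 = 29568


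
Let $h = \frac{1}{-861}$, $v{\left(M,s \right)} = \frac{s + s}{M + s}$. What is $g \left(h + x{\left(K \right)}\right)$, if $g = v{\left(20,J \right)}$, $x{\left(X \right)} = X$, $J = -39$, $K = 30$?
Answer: $\frac{671554}{5453} \approx 123.15$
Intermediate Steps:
$v{\left(M,s \right)} = \frac{2 s}{M + s}$
$h = - \frac{1}{861} \approx -0.0011614$
$g = \frac{78}{19}$ ($g = 2 \left(-39\right) \frac{1}{20 - 39} = 2 \left(-39\right) \frac{1}{-19} = 2 \left(-39\right) \left(- \frac{1}{19}\right) = \frac{78}{19} \approx 4.1053$)
$g \left(h + x{\left(K \right)}\right) = \frac{78 \left(- \frac{1}{861} + 30\right)}{19} = \frac{78}{19} \cdot \frac{25829}{861} = \frac{671554}{5453}$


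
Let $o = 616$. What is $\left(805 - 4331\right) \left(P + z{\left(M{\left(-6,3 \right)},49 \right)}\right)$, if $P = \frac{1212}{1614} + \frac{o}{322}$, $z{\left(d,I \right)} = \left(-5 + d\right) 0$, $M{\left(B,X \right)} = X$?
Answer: $- \frac{58115532}{6187} \approx -9393.2$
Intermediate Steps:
$z{\left(d,I \right)} = 0$
$P = \frac{16482}{6187}$ ($P = \frac{1212}{1614} + \frac{616}{322} = 1212 \cdot \frac{1}{1614} + 616 \cdot \frac{1}{322} = \frac{202}{269} + \frac{44}{23} = \frac{16482}{6187} \approx 2.664$)
$\left(805 - 4331\right) \left(P + z{\left(M{\left(-6,3 \right)},49 \right)}\right) = \left(805 - 4331\right) \left(\frac{16482}{6187} + 0\right) = \left(-3526\right) \frac{16482}{6187} = - \frac{58115532}{6187}$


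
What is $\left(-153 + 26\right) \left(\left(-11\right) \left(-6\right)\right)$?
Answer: $-8382$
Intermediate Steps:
$\left(-153 + 26\right) \left(\left(-11\right) \left(-6\right)\right) = \left(-127\right) 66 = -8382$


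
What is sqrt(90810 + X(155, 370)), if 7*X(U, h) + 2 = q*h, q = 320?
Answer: 2*sqrt(26931) ≈ 328.21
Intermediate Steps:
X(U, h) = -2/7 + 320*h/7 (X(U, h) = -2/7 + (320*h)/7 = -2/7 + 320*h/7)
sqrt(90810 + X(155, 370)) = sqrt(90810 + (-2/7 + (320/7)*370)) = sqrt(90810 + (-2/7 + 118400/7)) = sqrt(90810 + 16914) = sqrt(107724) = 2*sqrt(26931)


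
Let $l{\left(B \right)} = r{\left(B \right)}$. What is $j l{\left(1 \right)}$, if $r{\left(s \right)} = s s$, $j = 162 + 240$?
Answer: $402$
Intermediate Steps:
$j = 402$
$r{\left(s \right)} = s^{2}$
$l{\left(B \right)} = B^{2}$
$j l{\left(1 \right)} = 402 \cdot 1^{2} = 402 \cdot 1 = 402$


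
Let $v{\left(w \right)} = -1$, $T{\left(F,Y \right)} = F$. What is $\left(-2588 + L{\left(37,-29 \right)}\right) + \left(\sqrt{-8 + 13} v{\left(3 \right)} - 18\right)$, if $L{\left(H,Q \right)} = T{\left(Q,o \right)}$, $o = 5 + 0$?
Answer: $-2635 - \sqrt{5} \approx -2637.2$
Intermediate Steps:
$o = 5$
$L{\left(H,Q \right)} = Q$
$\left(-2588 + L{\left(37,-29 \right)}\right) + \left(\sqrt{-8 + 13} v{\left(3 \right)} - 18\right) = \left(-2588 - 29\right) - \left(18 - \sqrt{-8 + 13} \left(-1\right)\right) = -2617 - \left(18 - \sqrt{5} \left(-1\right)\right) = -2617 - \left(18 + \sqrt{5}\right) = -2635 - \sqrt{5}$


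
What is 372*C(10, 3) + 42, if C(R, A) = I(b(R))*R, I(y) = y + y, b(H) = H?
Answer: 74442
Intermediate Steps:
I(y) = 2*y
C(R, A) = 2*R**2 (C(R, A) = (2*R)*R = 2*R**2)
372*C(10, 3) + 42 = 372*(2*10**2) + 42 = 372*(2*100) + 42 = 372*200 + 42 = 74400 + 42 = 74442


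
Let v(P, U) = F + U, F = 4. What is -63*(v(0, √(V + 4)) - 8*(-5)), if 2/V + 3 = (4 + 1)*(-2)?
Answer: -2772 - 315*√26/13 ≈ -2895.6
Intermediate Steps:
V = -2/13 (V = 2/(-3 + (4 + 1)*(-2)) = 2/(-3 + 5*(-2)) = 2/(-3 - 10) = 2/(-13) = 2*(-1/13) = -2/13 ≈ -0.15385)
v(P, U) = 4 + U
-63*(v(0, √(V + 4)) - 8*(-5)) = -63*((4 + √(-2/13 + 4)) - 8*(-5)) = -63*((4 + √(50/13)) + 40) = -63*((4 + 5*√26/13) + 40) = -63*(44 + 5*√26/13) = -2772 - 315*√26/13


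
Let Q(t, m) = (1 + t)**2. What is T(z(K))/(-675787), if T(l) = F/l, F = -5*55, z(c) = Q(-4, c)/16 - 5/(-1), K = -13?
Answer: 4400/60145043 ≈ 7.3156e-5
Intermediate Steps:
z(c) = 89/16 (z(c) = (1 - 4)**2/16 - 5/(-1) = (-3)**2*(1/16) - 5*(-1) = 9*(1/16) + 5 = 9/16 + 5 = 89/16)
F = -275
T(l) = -275/l
T(z(K))/(-675787) = -275/89/16/(-675787) = -275*16/89*(-1/675787) = -4400/89*(-1/675787) = 4400/60145043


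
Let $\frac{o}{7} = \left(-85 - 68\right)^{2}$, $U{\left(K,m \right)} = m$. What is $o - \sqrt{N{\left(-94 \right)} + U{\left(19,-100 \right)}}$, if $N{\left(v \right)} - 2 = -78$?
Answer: $163863 - 4 i \sqrt{11} \approx 1.6386 \cdot 10^{5} - 13.266 i$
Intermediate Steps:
$N{\left(v \right)} = -76$ ($N{\left(v \right)} = 2 - 78 = -76$)
$o = 163863$ ($o = 7 \left(-85 - 68\right)^{2} = 7 \left(-153\right)^{2} = 7 \cdot 23409 = 163863$)
$o - \sqrt{N{\left(-94 \right)} + U{\left(19,-100 \right)}} = 163863 - \sqrt{-76 - 100} = 163863 - \sqrt{-176} = 163863 - 4 i \sqrt{11}$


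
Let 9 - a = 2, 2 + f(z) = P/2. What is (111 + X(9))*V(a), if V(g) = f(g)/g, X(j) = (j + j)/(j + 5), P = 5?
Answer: 393/49 ≈ 8.0204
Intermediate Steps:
f(z) = 1/2 (f(z) = -2 + 5/2 = 1/2)
a = 7 (a = 9 - 1*2 = 9 - 2 = 7)
X(j) = 2*j/(5 + j) (X(j) = (2*j)/(5 + j) = 2*j/(5 + j))
V(g) = 1/(2*g)
(111 + X(9))*V(a) = (111 + 2*9/(5 + 9))*((1/2)/7) = (111 + 2*9/14)*((1/2)*(1/7)) = (111 + 2*9*(1/14))*(1/14) = (111 + 9/7)*(1/14) = (786/7)*(1/14) = 393/49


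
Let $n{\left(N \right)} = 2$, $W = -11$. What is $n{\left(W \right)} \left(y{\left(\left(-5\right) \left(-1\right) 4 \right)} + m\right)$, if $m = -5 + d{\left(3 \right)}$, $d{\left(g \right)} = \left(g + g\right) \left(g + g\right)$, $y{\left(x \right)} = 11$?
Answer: $84$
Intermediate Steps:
$d{\left(g \right)} = 4 g^{2}$ ($d{\left(g \right)} = 2 g 2 g = 4 g^{2}$)
$m = 31$ ($m = -5 + 4 \cdot 3^{2} = -5 + 4 \cdot 9 = -5 + 36 = 31$)
$n{\left(W \right)} \left(y{\left(\left(-5\right) \left(-1\right) 4 \right)} + m\right) = 2 \left(11 + 31\right) = 2 \cdot 42 = 84$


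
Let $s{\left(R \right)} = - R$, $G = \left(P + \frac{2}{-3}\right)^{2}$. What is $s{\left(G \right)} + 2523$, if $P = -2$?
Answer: $\frac{22643}{9} \approx 2515.9$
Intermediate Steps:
$G = \frac{64}{9}$ ($G = \left(-2 + \frac{2}{-3}\right)^{2} = \left(-2 + 2 \left(- \frac{1}{3}\right)\right)^{2} = \left(-2 - \frac{2}{3}\right)^{2} = \left(- \frac{8}{3}\right)^{2} = \frac{64}{9} \approx 7.1111$)
$s{\left(G \right)} + 2523 = \left(-1\right) \frac{64}{9} + 2523 = - \frac{64}{9} + 2523 = \frac{22643}{9}$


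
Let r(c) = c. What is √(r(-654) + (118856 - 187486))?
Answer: 2*I*√17321 ≈ 263.22*I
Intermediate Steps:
√(r(-654) + (118856 - 187486)) = √(-654 + (118856 - 187486)) = √(-654 - 68630) = √(-69284) = 2*I*√17321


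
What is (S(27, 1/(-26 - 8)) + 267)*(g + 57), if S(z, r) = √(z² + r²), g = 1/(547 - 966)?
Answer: 6376494/419 + 59705*√33709/7123 ≈ 16757.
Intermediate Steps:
g = -1/419 (g = 1/(-419) = -1/419 ≈ -0.0023866)
S(z, r) = √(r² + z²)
(S(27, 1/(-26 - 8)) + 267)*(g + 57) = (√((1/(-26 - 8))² + 27²) + 267)*(-1/419 + 57) = (√((1/(-34))² + 729) + 267)*(23882/419) = (√((-1/34)² + 729) + 267)*(23882/419) = (√(1/1156 + 729) + 267)*(23882/419) = (√(842725/1156) + 267)*(23882/419) = (5*√33709/34 + 267)*(23882/419) = (267 + 5*√33709/34)*(23882/419) = 6376494/419 + 59705*√33709/7123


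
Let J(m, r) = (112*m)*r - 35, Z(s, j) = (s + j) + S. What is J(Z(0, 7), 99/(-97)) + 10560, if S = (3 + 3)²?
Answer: 544141/97 ≈ 5609.7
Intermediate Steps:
S = 36 (S = 6² = 36)
Z(s, j) = 36 + j + s (Z(s, j) = (s + j) + 36 = (j + s) + 36 = 36 + j + s)
J(m, r) = -35 + 112*m*r (J(m, r) = 112*m*r - 35 = -35 + 112*m*r)
J(Z(0, 7), 99/(-97)) + 10560 = (-35 + 112*(36 + 7 + 0)*(99/(-97))) + 10560 = (-35 + 112*43*(99*(-1/97))) + 10560 = (-35 + 112*43*(-99/97)) + 10560 = (-35 - 476784/97) + 10560 = -480179/97 + 10560 = 544141/97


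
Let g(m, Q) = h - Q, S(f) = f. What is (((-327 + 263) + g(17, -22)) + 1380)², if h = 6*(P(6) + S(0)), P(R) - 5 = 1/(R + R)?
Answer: 7491169/4 ≈ 1.8728e+6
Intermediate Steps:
P(R) = 5 + 1/(2*R) (P(R) = 5 + 1/(R + R) = 5 + 1/(2*R))
h = 61/2 (h = 6*((5 + (½)/6) + 0) = 6*((5 + (½)*(⅙)) + 0) = 6*((5 + 1/12) + 0) = 6*(61/12 + 0) = 6*(61/12) = 61/2 ≈ 30.500)
g(m, Q) = 61/2 - Q
(((-327 + 263) + g(17, -22)) + 1380)² = (((-327 + 263) + (61/2 - 1*(-22))) + 1380)² = ((-64 + (61/2 + 22)) + 1380)² = ((-64 + 105/2) + 1380)² = (-23/2 + 1380)² = (2737/2)² = 7491169/4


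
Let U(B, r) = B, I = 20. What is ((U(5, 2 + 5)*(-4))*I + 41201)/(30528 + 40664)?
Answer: 40801/71192 ≈ 0.57311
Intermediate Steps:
((U(5, 2 + 5)*(-4))*I + 41201)/(30528 + 40664) = ((5*(-4))*20 + 41201)/(30528 + 40664) = (-20*20 + 41201)/71192 = (-400 + 41201)*(1/71192) = 40801*(1/71192) = 40801/71192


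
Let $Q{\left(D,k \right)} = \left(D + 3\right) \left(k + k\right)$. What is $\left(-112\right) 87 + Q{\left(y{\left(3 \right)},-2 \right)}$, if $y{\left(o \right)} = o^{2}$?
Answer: $-9792$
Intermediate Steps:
$Q{\left(D,k \right)} = 2 k \left(3 + D\right)$ ($Q{\left(D,k \right)} = \left(3 + D\right) 2 k = 2 k \left(3 + D\right)$)
$\left(-112\right) 87 + Q{\left(y{\left(3 \right)},-2 \right)} = \left(-112\right) 87 + 2 \left(-2\right) \left(3 + 3^{2}\right) = -9744 + 2 \left(-2\right) \left(3 + 9\right) = -9744 + 2 \left(-2\right) 12 = -9744 - 48 = -9792$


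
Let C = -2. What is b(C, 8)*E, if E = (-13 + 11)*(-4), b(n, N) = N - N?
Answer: 0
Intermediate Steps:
b(n, N) = 0
E = 8 (E = -2*(-4) = 8)
b(C, 8)*E = 0*8 = 0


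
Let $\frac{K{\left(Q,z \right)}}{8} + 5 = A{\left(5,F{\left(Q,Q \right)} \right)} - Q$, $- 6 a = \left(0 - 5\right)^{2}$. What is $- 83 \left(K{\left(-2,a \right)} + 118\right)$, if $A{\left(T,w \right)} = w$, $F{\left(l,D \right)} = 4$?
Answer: $-10458$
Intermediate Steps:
$a = - \frac{25}{6}$ ($a = - \frac{\left(0 - 5\right)^{2}}{6} = - \frac{\left(-5\right)^{2}}{6} = \left(- \frac{1}{6}\right) 25 = - \frac{25}{6} \approx -4.1667$)
$K{\left(Q,z \right)} = -8 - 8 Q$ ($K{\left(Q,z \right)} = -40 + 8 \left(4 - Q\right) = -40 - \left(-32 + 8 Q\right) = -8 - 8 Q$)
$- 83 \left(K{\left(-2,a \right)} + 118\right) = - 83 \left(\left(-8 - -16\right) + 118\right) = - 83 \left(\left(-8 + 16\right) + 118\right) = - 83 \left(8 + 118\right) = \left(-83\right) 126 = -10458$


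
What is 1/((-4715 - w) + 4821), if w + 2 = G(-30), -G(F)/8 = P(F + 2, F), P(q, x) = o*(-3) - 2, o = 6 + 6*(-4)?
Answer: 1/524 ≈ 0.0019084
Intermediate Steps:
o = -18 (o = 6 - 24 = -18)
P(q, x) = 52 (P(q, x) = -18*(-3) - 2 = 54 - 2 = 52)
G(F) = -416 (G(F) = -8*52 = -416)
w = -418 (w = -2 - 416 = -418)
1/((-4715 - w) + 4821) = 1/((-4715 - 1*(-418)) + 4821) = 1/((-4715 + 418) + 4821) = 1/(-4297 + 4821) = 1/524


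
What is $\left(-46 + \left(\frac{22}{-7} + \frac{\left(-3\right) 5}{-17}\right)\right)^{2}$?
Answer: $\frac{32982049}{14161} \approx 2329.1$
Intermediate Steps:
$\left(-46 + \left(\frac{22}{-7} + \frac{\left(-3\right) 5}{-17}\right)\right)^{2} = \left(-46 + \left(22 \left(- \frac{1}{7}\right) - - \frac{15}{17}\right)\right)^{2} = \left(-46 + \left(- \frac{22}{7} + \frac{15}{17}\right)\right)^{2} = \left(-46 - \frac{269}{119}\right)^{2} = \left(- \frac{5743}{119}\right)^{2} = \frac{32982049}{14161}$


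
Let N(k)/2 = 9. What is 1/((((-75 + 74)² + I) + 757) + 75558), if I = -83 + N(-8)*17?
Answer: 1/76539 ≈ 1.3065e-5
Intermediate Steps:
N(k) = 18 (N(k) = 2*9 = 18)
I = 223 (I = -83 + 18*17 = -83 + 306 = 223)
1/((((-75 + 74)² + I) + 757) + 75558) = 1/((((-75 + 74)² + 223) + 757) + 75558) = 1/((((-1)² + 223) + 757) + 75558) = 1/(((1 + 223) + 757) + 75558) = 1/((224 + 757) + 75558) = 1/(981 + 75558) = 1/76539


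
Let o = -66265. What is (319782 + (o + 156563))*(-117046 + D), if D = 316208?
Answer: 81672352960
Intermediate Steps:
(319782 + (o + 156563))*(-117046 + D) = (319782 + (-66265 + 156563))*(-117046 + 316208) = (319782 + 90298)*199162 = 410080*199162 = 81672352960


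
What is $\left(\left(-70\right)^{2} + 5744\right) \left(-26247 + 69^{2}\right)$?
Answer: $-228696984$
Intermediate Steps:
$\left(\left(-70\right)^{2} + 5744\right) \left(-26247 + 69^{2}\right) = \left(4900 + 5744\right) \left(-26247 + 4761\right) = 10644 \left(-21486\right) = -228696984$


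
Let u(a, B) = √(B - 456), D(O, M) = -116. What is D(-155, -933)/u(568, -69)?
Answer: 116*I*√21/105 ≈ 5.0627*I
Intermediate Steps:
u(a, B) = √(-456 + B)
D(-155, -933)/u(568, -69) = -116/√(-456 - 69) = -116*(-I*√21/105) = -(-116)*I*√21/105 = 116*I*√21/105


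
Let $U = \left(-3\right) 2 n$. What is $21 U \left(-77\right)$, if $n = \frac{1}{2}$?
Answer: $4851$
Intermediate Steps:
$n = \frac{1}{2} \approx 0.5$
$U = -3$ ($U = \left(-3\right) 2 \cdot \frac{1}{2} = \left(-6\right) \frac{1}{2} = -3$)
$21 U \left(-77\right) = 21 \left(-3\right) \left(-77\right) = \left(-63\right) \left(-77\right) = 4851$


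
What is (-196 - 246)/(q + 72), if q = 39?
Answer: -442/111 ≈ -3.9820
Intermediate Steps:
(-196 - 246)/(q + 72) = (-196 - 246)/(39 + 72) = -442/111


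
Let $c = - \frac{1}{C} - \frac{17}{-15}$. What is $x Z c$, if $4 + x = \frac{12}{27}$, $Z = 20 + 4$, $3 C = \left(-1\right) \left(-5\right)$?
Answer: $- \frac{2048}{45} \approx -45.511$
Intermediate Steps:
$C = \frac{5}{3}$ ($C = \frac{\left(-1\right) \left(-5\right)}{3} = \frac{1}{3} \cdot 5 = \frac{5}{3} \approx 1.6667$)
$c = \frac{8}{15}$ ($c = - \frac{1}{\frac{5}{3}} - \frac{17}{-15} = \left(-1\right) \frac{3}{5} - - \frac{17}{15} = - \frac{3}{5} + \frac{17}{15} = \frac{8}{15} \approx 0.53333$)
$Z = 24$
$x = - \frac{32}{9}$ ($x = -4 + \frac{12}{27} = -4 + 12 \cdot \frac{1}{27} = -4 + \frac{4}{9} = - \frac{32}{9} \approx -3.5556$)
$x Z c = \left(- \frac{32}{9}\right) 24 \cdot \frac{8}{15} = \left(- \frac{256}{3}\right) \frac{8}{15} = - \frac{2048}{45}$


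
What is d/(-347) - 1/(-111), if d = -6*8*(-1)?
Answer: -4981/38517 ≈ -0.12932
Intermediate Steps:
d = 48 (d = -48*(-1) = 48)
d/(-347) - 1/(-111) = 48/(-347) - 1/(-111) = 48*(-1/347) - 1*(-1/111) = -48/347 + 1/111 = -4981/38517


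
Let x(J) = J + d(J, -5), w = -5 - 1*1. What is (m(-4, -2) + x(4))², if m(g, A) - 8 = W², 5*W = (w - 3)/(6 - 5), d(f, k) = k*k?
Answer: 1012036/625 ≈ 1619.3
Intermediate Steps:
w = -6 (w = -5 - 1 = -6)
d(f, k) = k²
W = -9/5 (W = ((-6 - 3)/(6 - 5))/5 = (-9/1)/5 = (-9*1)/5 = (⅕)*(-9) = -9/5 ≈ -1.8000)
m(g, A) = 281/25 (m(g, A) = 8 + (-9/5)² = 8 + 81/25 = 281/25)
x(J) = 25 + J (x(J) = J + (-5)² = J + 25 = 25 + J)
(m(-4, -2) + x(4))² = (281/25 + (25 + 4))² = (281/25 + 29)² = (1006/25)² = 1012036/625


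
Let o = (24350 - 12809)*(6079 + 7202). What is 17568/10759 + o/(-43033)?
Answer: -1648340706195/462992047 ≈ -3560.2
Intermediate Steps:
o = 153276021 (o = 11541*13281 = 153276021)
17568/10759 + o/(-43033) = 17568/10759 + 153276021/(-43033) = 17568*(1/10759) + 153276021*(-1/43033) = 17568/10759 - 153276021/43033 = -1648340706195/462992047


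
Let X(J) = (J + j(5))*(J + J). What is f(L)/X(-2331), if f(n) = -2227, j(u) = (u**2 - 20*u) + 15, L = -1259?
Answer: -2227/11146842 ≈ -0.00019979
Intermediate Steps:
j(u) = 15 + u**2 - 20*u
X(J) = 2*J*(-60 + J) (X(J) = (J + (15 + 5**2 - 20*5))*(J + J) = (J + (15 + 25 - 100))*(2*J) = (J - 60)*(2*J) = (-60 + J)*(2*J) = 2*J*(-60 + J))
f(L)/X(-2331) = -2227*(-1/(4662*(-60 - 2331))) = -2227/(2*(-2331)*(-2391)) = -2227/11146842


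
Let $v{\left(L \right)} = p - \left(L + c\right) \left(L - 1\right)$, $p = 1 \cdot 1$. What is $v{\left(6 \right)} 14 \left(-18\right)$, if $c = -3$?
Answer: $3528$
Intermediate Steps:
$p = 1$
$v{\left(L \right)} = 1 - \left(-1 + L\right) \left(-3 + L\right)$ ($v{\left(L \right)} = 1 - \left(L - 3\right) \left(L - 1\right) = 1 - \left(-3 + L\right) \left(-1 + L\right) = 1 - \left(-1 + L\right) \left(-3 + L\right)$)
$v{\left(6 \right)} 14 \left(-18\right) = \left(-2 - 6^{2} + 4 \cdot 6\right) 14 \left(-18\right) = \left(-2 - 36 + 24\right) 14 \left(-18\right) = \left(-14\right) 14 \left(-18\right) = \left(-196\right) \left(-18\right) = 3528$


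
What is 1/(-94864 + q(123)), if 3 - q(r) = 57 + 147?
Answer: -1/95065 ≈ -1.0519e-5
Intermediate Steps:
q(r) = -201 (q(r) = 3 - (57 + 147) = 3 - 1*204 = 3 - 204 = -201)
1/(-94864 + q(123)) = 1/(-94864 - 201) = 1/(-95065) = -1/95065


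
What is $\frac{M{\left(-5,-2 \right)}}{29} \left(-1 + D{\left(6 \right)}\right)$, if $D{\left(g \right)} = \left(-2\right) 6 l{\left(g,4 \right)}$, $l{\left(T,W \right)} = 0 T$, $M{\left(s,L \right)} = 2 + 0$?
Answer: $- \frac{2}{29} \approx -0.068966$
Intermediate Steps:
$M{\left(s,L \right)} = 2$
$l{\left(T,W \right)} = 0$
$D{\left(g \right)} = 0$ ($D{\left(g \right)} = \left(-2\right) 6 \cdot 0 = \left(-12\right) 0 = 0$)
$\frac{M{\left(-5,-2 \right)}}{29} \left(-1 + D{\left(6 \right)}\right) = \frac{2}{29} \left(-1 + 0\right) = 2 \cdot \frac{1}{29} \left(-1\right) = \frac{2}{29} \left(-1\right) = - \frac{2}{29}$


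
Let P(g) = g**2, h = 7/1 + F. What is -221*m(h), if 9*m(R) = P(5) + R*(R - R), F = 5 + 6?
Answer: -5525/9 ≈ -613.89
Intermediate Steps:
F = 11
h = 18 (h = 7/1 + 11 = 7*1 + 11 = 7 + 11 = 18)
m(R) = 25/9 (m(R) = (5**2 + R*(R - R))/9 = (25 + R*0)/9 = (25 + 0)/9 = (1/9)*25 = 25/9)
-221*m(h) = -221*25/9 = -5525/9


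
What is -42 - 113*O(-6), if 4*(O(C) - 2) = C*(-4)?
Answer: -946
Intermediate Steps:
O(C) = 2 - C (O(C) = 2 + (C*(-4))/4 = 2 + (-4*C)/4 = 2 - C)
-42 - 113*O(-6) = -42 - 113*(2 - 1*(-6)) = -42 - 113*(2 + 6) = -42 - 113*8 = -42 - 904 = -946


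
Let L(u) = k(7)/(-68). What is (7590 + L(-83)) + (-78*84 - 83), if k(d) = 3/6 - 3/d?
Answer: 909159/952 ≈ 955.00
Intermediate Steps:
k(d) = 1/2 - 3/d (k(d) = 3*(1/6) - 3/d = 1/2 - 3/d)
L(u) = -1/952 (L(u) = ((1/2)*(-6 + 7)/7)/(-68) = ((1/2)*(1/7)*1)*(-1/68) = (1/14)*(-1/68) = -1/952)
(7590 + L(-83)) + (-78*84 - 83) = (7590 - 1/952) + (-78*84 - 83) = 7225679/952 + (-6552 - 83) = 7225679/952 - 6635 = 909159/952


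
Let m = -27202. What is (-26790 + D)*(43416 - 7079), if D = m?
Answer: -1961907304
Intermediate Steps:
D = -27202
(-26790 + D)*(43416 - 7079) = (-26790 - 27202)*(43416 - 7079) = -53992*36337 = -1961907304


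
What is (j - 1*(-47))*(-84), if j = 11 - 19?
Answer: -3276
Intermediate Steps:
j = -8
(j - 1*(-47))*(-84) = (-8 - 1*(-47))*(-84) = (-8 + 47)*(-84) = 39*(-84) = -3276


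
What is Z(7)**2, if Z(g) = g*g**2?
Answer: 117649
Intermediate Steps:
Z(g) = g**3
Z(7)**2 = (7**3)**2 = 343**2 = 117649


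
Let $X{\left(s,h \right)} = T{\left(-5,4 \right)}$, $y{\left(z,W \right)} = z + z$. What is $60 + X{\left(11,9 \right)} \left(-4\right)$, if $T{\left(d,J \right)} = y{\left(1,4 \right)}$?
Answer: $52$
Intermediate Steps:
$y{\left(z,W \right)} = 2 z$
$T{\left(d,J \right)} = 2$ ($T{\left(d,J \right)} = 2 \cdot 1 = 2$)
$X{\left(s,h \right)} = 2$
$60 + X{\left(11,9 \right)} \left(-4\right) = 60 + 2 \left(-4\right) = 60 - 8 = 52$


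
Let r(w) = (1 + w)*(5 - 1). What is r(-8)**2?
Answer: 784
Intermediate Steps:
r(w) = 4 + 4*w (r(w) = (1 + w)*4 = 4 + 4*w)
r(-8)**2 = (4 + 4*(-8))**2 = (4 - 32)**2 = (-28)**2 = 784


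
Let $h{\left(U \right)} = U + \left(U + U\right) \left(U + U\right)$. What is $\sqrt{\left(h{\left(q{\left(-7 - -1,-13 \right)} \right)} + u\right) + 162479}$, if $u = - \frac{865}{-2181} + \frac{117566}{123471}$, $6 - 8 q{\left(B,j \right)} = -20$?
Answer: $\frac{\sqrt{582021030415122581982}}{59842278} \approx 403.15$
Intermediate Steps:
$q{\left(B,j \right)} = \frac{13}{4}$ ($q{\left(B,j \right)} = \frac{3}{4} - - \frac{5}{2} = \frac{3}{4} + \frac{5}{2} = \frac{13}{4}$)
$u = \frac{121071287}{89763417}$ ($u = \left(-865\right) \left(- \frac{1}{2181}\right) + 117566 \cdot \frac{1}{123471} = \frac{865}{2181} + \frac{117566}{123471} = \frac{121071287}{89763417} \approx 1.3488$)
$h{\left(U \right)} = U + 4 U^{2}$ ($h{\left(U \right)} = U + 2 U 2 U = U + 4 U^{2}$)
$\sqrt{\left(h{\left(q{\left(-7 - -1,-13 \right)} \right)} + u\right) + 162479} = \sqrt{\left(\frac{13 \left(1 + 4 \cdot \frac{13}{4}\right)}{4} + \frac{121071287}{89763417}\right) + 162479} = \sqrt{\left(\frac{13 \left(1 + 13\right)}{4} + \frac{121071287}{89763417}\right) + 162479} = \sqrt{\left(\frac{13}{4} \cdot 14 + \frac{121071287}{89763417}\right) + 162479} = \sqrt{\left(\frac{91}{2} + \frac{121071287}{89763417}\right) + 162479} = \sqrt{\frac{8410613521}{179526834} + 162479} = \sqrt{\frac{29177751075007}{179526834}} = \frac{\sqrt{582021030415122581982}}{59842278}$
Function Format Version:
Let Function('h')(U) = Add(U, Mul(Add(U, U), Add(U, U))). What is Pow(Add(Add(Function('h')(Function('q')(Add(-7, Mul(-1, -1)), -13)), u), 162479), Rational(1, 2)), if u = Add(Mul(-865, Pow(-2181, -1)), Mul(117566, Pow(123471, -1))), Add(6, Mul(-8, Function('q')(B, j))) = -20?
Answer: Mul(Rational(1, 59842278), Pow(582021030415122581982, Rational(1, 2))) ≈ 403.15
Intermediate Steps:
Function('q')(B, j) = Rational(13, 4) (Function('q')(B, j) = Add(Rational(3, 4), Mul(Rational(-1, 8), -20)) = Add(Rational(3, 4), Rational(5, 2)) = Rational(13, 4))
u = Rational(121071287, 89763417) (u = Add(Mul(-865, Rational(-1, 2181)), Mul(117566, Rational(1, 123471))) = Add(Rational(865, 2181), Rational(117566, 123471)) = Rational(121071287, 89763417) ≈ 1.3488)
Function('h')(U) = Add(U, Mul(4, Pow(U, 2))) (Function('h')(U) = Add(U, Mul(Mul(2, U), Mul(2, U))) = Add(U, Mul(4, Pow(U, 2))))
Pow(Add(Add(Function('h')(Function('q')(Add(-7, Mul(-1, -1)), -13)), u), 162479), Rational(1, 2)) = Pow(Add(Add(Mul(Rational(13, 4), Add(1, Mul(4, Rational(13, 4)))), Rational(121071287, 89763417)), 162479), Rational(1, 2)) = Pow(Add(Add(Mul(Rational(13, 4), Add(1, 13)), Rational(121071287, 89763417)), 162479), Rational(1, 2)) = Pow(Add(Add(Mul(Rational(13, 4), 14), Rational(121071287, 89763417)), 162479), Rational(1, 2)) = Pow(Add(Add(Rational(91, 2), Rational(121071287, 89763417)), 162479), Rational(1, 2)) = Pow(Add(Rational(8410613521, 179526834), 162479), Rational(1, 2)) = Pow(Rational(29177751075007, 179526834), Rational(1, 2)) = Mul(Rational(1, 59842278), Pow(582021030415122581982, Rational(1, 2)))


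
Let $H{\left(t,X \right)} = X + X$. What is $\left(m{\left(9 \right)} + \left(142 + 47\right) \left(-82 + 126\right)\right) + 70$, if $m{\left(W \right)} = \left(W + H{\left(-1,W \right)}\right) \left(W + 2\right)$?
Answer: $8683$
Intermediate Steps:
$H{\left(t,X \right)} = 2 X$
$m{\left(W \right)} = 3 W \left(2 + W\right)$ ($m{\left(W \right)} = \left(W + 2 W\right) \left(W + 2\right) = 3 W \left(2 + W\right)$)
$\left(m{\left(9 \right)} + \left(142 + 47\right) \left(-82 + 126\right)\right) + 70 = \left(3 \cdot 9 \left(2 + 9\right) + \left(142 + 47\right) \left(-82 + 126\right)\right) + 70 = \left(3 \cdot 9 \cdot 11 + 189 \cdot 44\right) + 70 = \left(297 + 8316\right) + 70 = 8613 + 70 = 8683$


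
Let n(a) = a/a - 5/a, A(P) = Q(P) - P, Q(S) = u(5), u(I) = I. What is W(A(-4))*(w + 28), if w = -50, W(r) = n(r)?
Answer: -88/9 ≈ -9.7778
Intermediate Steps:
Q(S) = 5
A(P) = 5 - P
n(a) = 1 - 5/a
W(r) = (-5 + r)/r
W(A(-4))*(w + 28) = ((-5 + (5 - 1*(-4)))/(5 - 1*(-4)))*(-50 + 28) = ((-5 + (5 + 4))/(5 + 4))*(-22) = ((-5 + 9)/9)*(-22) = ((⅑)*4)*(-22) = (4/9)*(-22) = -88/9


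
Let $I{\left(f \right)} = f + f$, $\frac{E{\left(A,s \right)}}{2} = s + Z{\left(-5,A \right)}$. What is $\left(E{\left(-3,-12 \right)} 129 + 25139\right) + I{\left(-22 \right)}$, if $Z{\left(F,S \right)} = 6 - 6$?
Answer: $21999$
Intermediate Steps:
$Z{\left(F,S \right)} = 0$ ($Z{\left(F,S \right)} = 6 - 6 = 0$)
$E{\left(A,s \right)} = 2 s$ ($E{\left(A,s \right)} = 2 \left(s + 0\right) = 2 s$)
$I{\left(f \right)} = 2 f$
$\left(E{\left(-3,-12 \right)} 129 + 25139\right) + I{\left(-22 \right)} = \left(2 \left(-12\right) 129 + 25139\right) + 2 \left(-22\right) = \left(\left(-24\right) 129 + 25139\right) - 44 = \left(-3096 + 25139\right) - 44 = 22043 - 44 = 21999$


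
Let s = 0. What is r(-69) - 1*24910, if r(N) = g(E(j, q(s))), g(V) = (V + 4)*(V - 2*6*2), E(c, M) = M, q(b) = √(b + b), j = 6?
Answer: -25006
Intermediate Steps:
q(b) = √2*√b (q(b) = √(2*b) = √2*√b)
g(V) = (-24 + V)*(4 + V) (g(V) = (4 + V)*(V - 12*2) = (4 + V)*(V - 24) = (4 + V)*(-24 + V) = (-24 + V)*(4 + V))
r(N) = -96 (r(N) = -96 + (√2*√0)² - 20*√2*√0 = -96 + (√2*0)² - 20*√2*0 = -96 + 0² - 20*0 = -96 + 0 + 0 = -96)
r(-69) - 1*24910 = -96 - 1*24910 = -96 - 24910 = -25006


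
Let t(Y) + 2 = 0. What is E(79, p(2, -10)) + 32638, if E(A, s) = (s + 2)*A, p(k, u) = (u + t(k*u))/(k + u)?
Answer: 65829/2 ≈ 32915.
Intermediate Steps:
t(Y) = -2 (t(Y) = -2 + 0 = -2)
p(k, u) = (-2 + u)/(k + u) (p(k, u) = (u - 2)/(k + u) = (-2 + u)/(k + u))
E(A, s) = A*(2 + s) (E(A, s) = (2 + s)*A = A*(2 + s))
E(79, p(2, -10)) + 32638 = 79*(2 + (-2 - 10)/(2 - 10)) + 32638 = 79*(2 - 12/(-8)) + 32638 = 79*(2 - ⅛*(-12)) + 32638 = 79*(2 + 3/2) + 32638 = 79*(7/2) + 32638 = 553/2 + 32638 = 65829/2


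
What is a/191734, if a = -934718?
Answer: -467359/95867 ≈ -4.8751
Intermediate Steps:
a/191734 = -934718/191734 = -934718*1/191734 = -467359/95867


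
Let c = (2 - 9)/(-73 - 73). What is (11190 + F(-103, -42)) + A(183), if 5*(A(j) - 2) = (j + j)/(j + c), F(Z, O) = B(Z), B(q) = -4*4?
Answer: 1493446436/133625 ≈ 11176.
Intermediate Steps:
c = 7/146 (c = -7/(-146) = -7*(-1/146) = 7/146 ≈ 0.047945)
B(q) = -16
F(Z, O) = -16
A(j) = 2 + 2*j/(5*(7/146 + j)) (A(j) = 2 + ((j + j)/(j + 7/146))/5 = 2 + ((2*j)/(7/146 + j))/5 = 2 + (2*j/(7/146 + j))/5 = 2 + 2*j/(5*(7/146 + j)))
(11190 + F(-103, -42)) + A(183) = (11190 - 16) + 2*(35 + 876*183)/(5*(7 + 146*183)) = 11174 + 2*(35 + 160308)/(5*(7 + 26718)) = 11174 + (⅖)*160343/26725 = 11174 + (⅖)*(1/26725)*160343 = 11174 + 320686/133625 = 1493446436/133625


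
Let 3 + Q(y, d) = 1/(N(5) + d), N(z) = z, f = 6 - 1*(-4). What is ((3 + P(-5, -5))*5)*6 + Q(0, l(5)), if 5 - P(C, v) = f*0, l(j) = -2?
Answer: 712/3 ≈ 237.33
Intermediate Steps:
f = 10 (f = 6 + 4 = 10)
P(C, v) = 5 (P(C, v) = 5 - 10*0 = 5 - 1*0 = 5 + 0 = 5)
Q(y, d) = -3 + 1/(5 + d)
((3 + P(-5, -5))*5)*6 + Q(0, l(5)) = ((3 + 5)*5)*6 + (-14 - 3*(-2))/(5 - 2) = (8*5)*6 + (-14 + 6)/3 = 40*6 + (1/3)*(-8) = 240 - 8/3 = 712/3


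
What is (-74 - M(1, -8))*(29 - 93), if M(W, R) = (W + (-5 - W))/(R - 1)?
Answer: 42944/9 ≈ 4771.6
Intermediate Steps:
M(W, R) = -5/(-1 + R)
(-74 - M(1, -8))*(29 - 93) = (-74 - (-5)/(-1 - 8))*(29 - 93) = (-74 - (-5)/(-9))*(-64) = (-74 - (-5)*(-1)/9)*(-64) = (-74 - 1*5/9)*(-64) = (-74 - 5/9)*(-64) = -671/9*(-64) = 42944/9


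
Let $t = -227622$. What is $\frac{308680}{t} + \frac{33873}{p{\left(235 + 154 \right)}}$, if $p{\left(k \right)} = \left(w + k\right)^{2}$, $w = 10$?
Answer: $- \frac{328824799}{287600397} \approx -1.1433$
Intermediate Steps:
$p{\left(k \right)} = \left(10 + k\right)^{2}$
$\frac{308680}{t} + \frac{33873}{p{\left(235 + 154 \right)}} = \frac{308680}{-227622} + \frac{33873}{\left(10 + \left(235 + 154\right)\right)^{2}} = 308680 \left(- \frac{1}{227622}\right) + \frac{33873}{\left(10 + 389\right)^{2}} = - \frac{154340}{113811} + \frac{33873}{399^{2}} = - \frac{154340}{113811} + \frac{33873}{159201} = - \frac{154340}{113811} + 33873 \cdot \frac{1}{159201} = - \frac{154340}{113811} + \frac{1613}{7581} = - \frac{328824799}{287600397}$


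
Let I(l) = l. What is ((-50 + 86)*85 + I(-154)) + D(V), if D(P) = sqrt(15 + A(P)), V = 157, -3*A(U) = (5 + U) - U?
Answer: 2906 + 2*sqrt(30)/3 ≈ 2909.7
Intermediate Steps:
A(U) = -5/3 (A(U) = -((5 + U) - U)/3 = -1/3*5 = -5/3)
D(P) = 2*sqrt(30)/3 (D(P) = sqrt(15 - 5/3) = sqrt(40/3) = 2*sqrt(30)/3)
((-50 + 86)*85 + I(-154)) + D(V) = ((-50 + 86)*85 - 154) + 2*sqrt(30)/3 = (36*85 - 154) + 2*sqrt(30)/3 = (3060 - 154) + 2*sqrt(30)/3 = 2906 + 2*sqrt(30)/3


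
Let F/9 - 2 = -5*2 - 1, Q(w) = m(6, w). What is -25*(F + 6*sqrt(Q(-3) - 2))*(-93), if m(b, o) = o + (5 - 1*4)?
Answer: -188325 + 27900*I ≈ -1.8833e+5 + 27900.0*I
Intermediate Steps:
m(b, o) = 1 + o (m(b, o) = o + (5 - 4) = o + 1 = 1 + o)
Q(w) = 1 + w
F = -81 (F = 18 + 9*(-5*2 - 1) = 18 + 9*(-10 - 1) = 18 + 9*(-11) = 18 - 99 = -81)
-25*(F + 6*sqrt(Q(-3) - 2))*(-93) = -25*(-81 + 6*sqrt((1 - 3) - 2))*(-93) = -25*(-81 + 6*sqrt(-2 - 2))*(-93) = -25*(-81 + 6*sqrt(-4))*(-93) = -25*(-81 + 6*(2*I))*(-93) = -25*(-81 + 12*I)*(-93) = (2025 - 300*I)*(-93) = -188325 + 27900*I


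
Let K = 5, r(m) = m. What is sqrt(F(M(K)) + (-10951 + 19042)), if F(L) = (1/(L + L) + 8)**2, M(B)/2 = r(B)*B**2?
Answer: sqrt(2038758001)/500 ≈ 90.305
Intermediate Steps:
M(B) = 2*B**3 (M(B) = 2*(B*B**2) = 2*B**3)
F(L) = (8 + 1/(2*L))**2 (F(L) = (1/(2*L) + 8)**2 = (8 + 1/(2*L))**2)
sqrt(F(M(K)) + (-10951 + 19042)) = sqrt((1 + 16*(2*5**3))**2/(4*(2*5**3)**2) + (-10951 + 19042)) = sqrt((1 + 16*(2*125))**2/(4*(2*125)**2) + 8091) = sqrt((1/4)*(1 + 16*250)**2/250**2 + 8091) = sqrt((1/4)*(1/62500)*(1 + 4000)**2 + 8091) = sqrt((1/4)*(1/62500)*4001**2 + 8091) = sqrt((1/4)*(1/62500)*16008001 + 8091) = sqrt(16008001/250000 + 8091) = sqrt(2038758001/250000) = sqrt(2038758001)/500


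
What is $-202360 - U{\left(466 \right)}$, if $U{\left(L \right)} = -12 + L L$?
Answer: $-419504$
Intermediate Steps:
$U{\left(L \right)} = -12 + L^{2}$
$-202360 - U{\left(466 \right)} = -202360 - \left(-12 + 466^{2}\right) = -202360 - \left(-12 + 217156\right) = -202360 - 217144 = -419504$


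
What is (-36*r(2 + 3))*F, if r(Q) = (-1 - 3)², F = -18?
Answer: 10368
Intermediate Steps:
r(Q) = 16 (r(Q) = (-4)² = 16)
(-36*r(2 + 3))*F = -36*16*(-18) = -576*(-18) = 10368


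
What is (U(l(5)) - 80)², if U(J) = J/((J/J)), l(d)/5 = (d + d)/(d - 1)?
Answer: 18225/4 ≈ 4556.3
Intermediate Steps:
l(d) = 10*d/(-1 + d) (l(d) = 5*((d + d)/(d - 1)) = 5*((2*d)/(-1 + d)) = 5*(2*d/(-1 + d)) = 10*d/(-1 + d))
U(J) = J (U(J) = J/1 = J*1 = J)
(U(l(5)) - 80)² = (10*5/(-1 + 5) - 80)² = (10*5/4 - 80)² = (10*5*(¼) - 80)² = (25/2 - 80)² = (-135/2)² = 18225/4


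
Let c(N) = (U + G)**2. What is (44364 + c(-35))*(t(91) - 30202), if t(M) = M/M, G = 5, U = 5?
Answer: -1342857264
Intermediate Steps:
t(M) = 1
c(N) = 100 (c(N) = (5 + 5)**2 = 10**2 = 100)
(44364 + c(-35))*(t(91) - 30202) = (44364 + 100)*(1 - 30202) = 44464*(-30201) = -1342857264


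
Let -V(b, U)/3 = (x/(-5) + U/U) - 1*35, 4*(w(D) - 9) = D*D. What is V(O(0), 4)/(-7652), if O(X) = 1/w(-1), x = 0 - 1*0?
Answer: -51/3826 ≈ -0.013330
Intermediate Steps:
w(D) = 9 + D**2/4 (w(D) = 9 + (D*D)/4 = 9 + D**2/4)
x = 0 (x = 0 + 0 = 0)
O(X) = 4/37 (O(X) = 1/(9 + (1/4)*(-1)**2) = 1/(9 + (1/4)*1) = 1/(9 + 1/4) = 1/(37/4) = 4/37)
V(b, U) = 102 (V(b, U) = -3*((0/(-5) + U/U) - 1*35) = -3*((0*(-1/5) + 1) - 35) = -3*((0 + 1) - 35) = -3*(1 - 35) = -3*(-34) = 102)
V(O(0), 4)/(-7652) = 102/(-7652) = 102*(-1/7652) = -51/3826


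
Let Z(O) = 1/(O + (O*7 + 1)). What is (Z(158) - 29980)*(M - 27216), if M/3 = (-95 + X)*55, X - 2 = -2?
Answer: 1626628264809/1265 ≈ 1.2859e+9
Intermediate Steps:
X = 0 (X = 2 - 2 = 0)
M = -15675 (M = 3*((-95 + 0)*55) = 3*(-95*55) = 3*(-5225) = -15675)
Z(O) = 1/(1 + 8*O) (Z(O) = 1/(O + (7*O + 1)) = 1/(O + (1 + 7*O)) = 1/(1 + 8*O))
(Z(158) - 29980)*(M - 27216) = (1/(1 + 8*158) - 29980)*(-15675 - 27216) = (1/(1 + 1264) - 29980)*(-42891) = (1/1265 - 29980)*(-42891) = -37924699/1265*(-42891) = 1626628264809/1265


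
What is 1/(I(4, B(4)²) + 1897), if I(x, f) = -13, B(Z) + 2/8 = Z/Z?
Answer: 1/1884 ≈ 0.00053079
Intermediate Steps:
B(Z) = ¾ (B(Z) = -¼ + Z/Z = -¼ + 1 = ¾)
1/(I(4, B(4)²) + 1897) = 1/(-13 + 1897) = 1/1884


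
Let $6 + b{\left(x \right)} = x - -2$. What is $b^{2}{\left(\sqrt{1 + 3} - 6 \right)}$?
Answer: $64$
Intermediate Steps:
$b{\left(x \right)} = -4 + x$ ($b{\left(x \right)} = -6 + \left(x - -2\right) = -6 + \left(x + 2\right) = -6 + \left(2 + x\right) = -4 + x$)
$b^{2}{\left(\sqrt{1 + 3} - 6 \right)} = \left(-4 + \left(\sqrt{1 + 3} - 6\right)\right)^{2} = \left(-4 - \left(6 - \sqrt{4}\right)\right)^{2} = \left(-4 + \left(2 - 6\right)\right)^{2} = \left(-4 - 4\right)^{2} = \left(-8\right)^{2} = 64$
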